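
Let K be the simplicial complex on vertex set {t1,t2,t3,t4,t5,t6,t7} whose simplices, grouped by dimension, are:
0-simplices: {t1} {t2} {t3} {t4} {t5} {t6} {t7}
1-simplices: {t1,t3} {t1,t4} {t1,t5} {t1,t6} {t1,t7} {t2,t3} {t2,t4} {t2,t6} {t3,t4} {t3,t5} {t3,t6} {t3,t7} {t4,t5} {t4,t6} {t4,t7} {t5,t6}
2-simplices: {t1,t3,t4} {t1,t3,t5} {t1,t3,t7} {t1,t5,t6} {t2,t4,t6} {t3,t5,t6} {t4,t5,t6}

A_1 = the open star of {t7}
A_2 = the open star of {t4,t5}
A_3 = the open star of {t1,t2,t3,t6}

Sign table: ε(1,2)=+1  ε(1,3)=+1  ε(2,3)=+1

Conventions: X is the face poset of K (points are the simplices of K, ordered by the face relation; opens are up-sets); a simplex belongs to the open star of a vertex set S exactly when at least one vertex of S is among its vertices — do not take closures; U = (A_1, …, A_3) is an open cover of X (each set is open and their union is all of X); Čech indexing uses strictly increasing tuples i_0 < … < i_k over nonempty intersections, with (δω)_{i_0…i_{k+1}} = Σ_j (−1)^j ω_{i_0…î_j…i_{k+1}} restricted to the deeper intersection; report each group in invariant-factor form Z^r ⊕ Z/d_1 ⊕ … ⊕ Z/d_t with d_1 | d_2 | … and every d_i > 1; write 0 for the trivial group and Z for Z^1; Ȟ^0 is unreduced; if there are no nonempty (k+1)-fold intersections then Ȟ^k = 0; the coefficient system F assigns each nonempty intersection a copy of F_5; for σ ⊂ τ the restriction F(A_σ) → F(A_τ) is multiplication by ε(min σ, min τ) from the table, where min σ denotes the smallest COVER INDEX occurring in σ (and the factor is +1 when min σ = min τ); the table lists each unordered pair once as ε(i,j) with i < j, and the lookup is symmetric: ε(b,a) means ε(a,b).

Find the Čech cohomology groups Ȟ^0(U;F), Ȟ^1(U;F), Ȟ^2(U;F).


nonempty overlaps:
  A1={{t7},{t1,t7},{t3,t7},{t4,t7},{t1,t3,t7}} A2={{t4},{t5},{t1,t4},{t1,t5},{t2,t4},{t3,t4},{t3,t5},{t4,t5},{t4,t6},{t4,t7},{t5,t6},{t1,t3,t4},{t1,t3,t5},{t1,t5,t6},{t2,t4,t6},{t3,t5,t6},{t4,t5,t6}} A3={{t1},{t2},{t3},{t6},{t1,t3},{t1,t4},{t1,t5},{t1,t6},{t1,t7},{t2,t3},{t2,t4},{t2,t6},{t3,t4},{t3,t5},{t3,t6},{t3,t7},{t4,t6},{t5,t6},{t1,t3,t4},{t1,t3,t5},{t1,t3,t7},{t1,t5,t6},{t2,t4,t6},{t3,t5,t6},{t4,t5,t6}}
  A12={{t4,t7}} A13={{t1,t7},{t3,t7},{t1,t3,t7}} A23={{t1,t4},{t1,t5},{t2,t4},{t3,t4},{t3,t5},{t4,t6},{t5,t6},{t1,t3,t4},{t1,t3,t5},{t1,t5,t6},{t2,t4,t6},{t3,t5,t6},{t4,t5,t6}}
C dims 3,3; δ0: rk_F5 2
degree 0: 3−2−0 = 1 → Ȟ^0 ≅ Z/5
degree 1: 3−0−2 = 1 → Ȟ^1 ≅ Z/5
degree 2: 0−0−0 = 0 → Ȟ^2 ≅ 0

Ȟ^0 = Z/5, Ȟ^1 = Z/5, Ȟ^2 = 0


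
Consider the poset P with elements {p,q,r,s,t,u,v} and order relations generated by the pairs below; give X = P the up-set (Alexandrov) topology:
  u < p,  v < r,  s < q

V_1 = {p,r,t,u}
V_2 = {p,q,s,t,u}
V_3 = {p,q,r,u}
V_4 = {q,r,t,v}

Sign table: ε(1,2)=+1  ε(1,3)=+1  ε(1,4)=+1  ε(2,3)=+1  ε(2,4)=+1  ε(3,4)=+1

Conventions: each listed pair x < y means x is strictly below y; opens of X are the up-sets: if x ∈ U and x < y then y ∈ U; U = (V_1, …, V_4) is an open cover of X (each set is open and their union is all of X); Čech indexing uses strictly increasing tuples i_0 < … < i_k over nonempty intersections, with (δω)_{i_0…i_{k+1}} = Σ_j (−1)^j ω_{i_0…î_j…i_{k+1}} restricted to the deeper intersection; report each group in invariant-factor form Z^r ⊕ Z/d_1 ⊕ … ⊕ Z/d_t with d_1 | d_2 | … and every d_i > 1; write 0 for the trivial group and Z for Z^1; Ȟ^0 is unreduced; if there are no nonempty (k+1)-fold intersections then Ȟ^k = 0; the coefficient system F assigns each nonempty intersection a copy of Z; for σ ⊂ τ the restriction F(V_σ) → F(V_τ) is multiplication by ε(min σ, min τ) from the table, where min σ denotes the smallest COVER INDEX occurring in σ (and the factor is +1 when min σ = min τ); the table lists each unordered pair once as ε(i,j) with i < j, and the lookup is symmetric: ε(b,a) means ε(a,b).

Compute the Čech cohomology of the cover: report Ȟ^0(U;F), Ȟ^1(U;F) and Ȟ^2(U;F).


nonempty overlaps:
  V12={p,t,u} V13={p,r,u} V14={r,t} V23={p,q,u} V24={q,t} V34={q,r}
  V123={p,u} V124={t} V134={r} V234={q}
C dims 4,6,4; δ0: rk 3, SNF 1^3; δ1: rk 3, SNF 1^3
degree 0: 4−3−0 = 1 → Ȟ^0 ≅ Z
degree 1: 6−3−3 = 0 → Ȟ^1 ≅ 0
degree 2: 4−0−3 = 1 → Ȟ^2 ≅ Z

Ȟ^0 ≅ Z,  Ȟ^1 ≅ 0,  Ȟ^2 ≅ Z


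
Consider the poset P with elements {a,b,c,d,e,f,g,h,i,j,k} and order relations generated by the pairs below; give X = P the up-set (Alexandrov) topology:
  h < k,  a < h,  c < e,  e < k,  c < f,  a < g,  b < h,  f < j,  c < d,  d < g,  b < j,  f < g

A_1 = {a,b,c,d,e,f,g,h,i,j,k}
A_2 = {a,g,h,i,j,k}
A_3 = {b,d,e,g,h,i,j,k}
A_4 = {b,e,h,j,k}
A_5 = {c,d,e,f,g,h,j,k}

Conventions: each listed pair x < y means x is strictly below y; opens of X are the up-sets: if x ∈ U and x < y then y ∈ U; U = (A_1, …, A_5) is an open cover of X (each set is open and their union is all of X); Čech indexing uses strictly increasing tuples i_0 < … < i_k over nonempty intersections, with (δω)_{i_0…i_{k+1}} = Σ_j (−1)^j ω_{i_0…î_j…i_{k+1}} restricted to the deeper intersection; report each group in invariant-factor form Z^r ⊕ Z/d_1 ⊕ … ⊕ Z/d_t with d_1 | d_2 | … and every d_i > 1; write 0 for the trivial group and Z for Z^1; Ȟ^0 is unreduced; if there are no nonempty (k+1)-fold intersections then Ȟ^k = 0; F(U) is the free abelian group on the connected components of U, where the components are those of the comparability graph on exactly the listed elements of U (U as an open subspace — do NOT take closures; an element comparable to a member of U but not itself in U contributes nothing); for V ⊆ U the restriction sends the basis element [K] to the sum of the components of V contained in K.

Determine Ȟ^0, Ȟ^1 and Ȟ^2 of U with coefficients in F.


Ȟ^0 ≅ Z^2, Ȟ^1 ≅ 0 and Ȟ^2 ≅ 0

nonempty intersections:
  A12={a,g,h,i,j,k} A13={b,d,e,g,h,i,j,k} A14={b,e,h,j,k} A15={c,d,e,f,g,h,j,k} A23={g,h,i,j,k} A24={h,j,k} A25={g,h,j,k} A34={b,e,h,j,k} A35={d,e,g,h,j,k} A45={e,h,j,k}
  A123={g,h,i,j,k} A124={h,j,k} A125={g,h,j,k} A134={b,e,h,j,k} A135={d,e,g,h,j,k} A145={e,h,j,k} A234={h,j,k} A235={g,h,j,k} A245={h,j,k} A345={e,h,j,k}
  A1234={h,j,k} A1235={g,h,j,k} A1245={h,j,k} A1345={e,h,j,k} A2345={h,j,k}
  A12345={h,j,k}
components per intersection:
  A1: {a,b,c,d,e,f,g,h,j,k} {i}
  A2: {a,g,h,k} {i} {j}
  A3: {b,e,h,j,k} {d,g} {i}
  A4: {b,e,h,j,k}
  A5: {c,d,e,f,g,h,j,k}
  A12: {a,g,h,k} {i} {j}
  A13: {b,e,h,j,k} {d,g} {i}
  A14: {b,e,h,j,k}
  A15: {c,d,e,f,g,h,j,k}
  A23: {g} {h,k} {i} {j}
  A24: {h,k} {j}
  A25: {g} {h,k} {j}
  A34: {b,e,h,j,k}
  A35: {d,g} {e,h,k} {j}
  A45: {e,h,k} {j}
  A123: {g} {h,k} {i} {j}
  A124: {h,k} {j}
  A125: {g} {h,k} {j}
  A134: {b,e,h,j,k}
  A135: {d,g} {e,h,k} {j}
  A145: {e,h,k} {j}
  A234: {h,k} {j}
  A235: {g} {h,k} {j}
  A245: {h,k} {j}
  A345: {e,h,k} {j}
  A1234: {h,k} {j}
  A1235: {g} {h,k} {j}
  A1245: {h,k} {j}
  A1345: {e,h,k} {j}
  A2345: {h,k} {j}
  A12345: {h,k} {j}
C dims 10,23,24,11; δ0: rk 8, SNF 1^8; δ1: rk 15, SNF 1^15; δ2: rk 9, SNF 1^9
Ȟ^0: (10−8)−0=2 ⇒ Z^2
Ȟ^1: (23−15)−8=0 ⇒ 0
Ȟ^2: (24−9)−15=0 ⇒ 0


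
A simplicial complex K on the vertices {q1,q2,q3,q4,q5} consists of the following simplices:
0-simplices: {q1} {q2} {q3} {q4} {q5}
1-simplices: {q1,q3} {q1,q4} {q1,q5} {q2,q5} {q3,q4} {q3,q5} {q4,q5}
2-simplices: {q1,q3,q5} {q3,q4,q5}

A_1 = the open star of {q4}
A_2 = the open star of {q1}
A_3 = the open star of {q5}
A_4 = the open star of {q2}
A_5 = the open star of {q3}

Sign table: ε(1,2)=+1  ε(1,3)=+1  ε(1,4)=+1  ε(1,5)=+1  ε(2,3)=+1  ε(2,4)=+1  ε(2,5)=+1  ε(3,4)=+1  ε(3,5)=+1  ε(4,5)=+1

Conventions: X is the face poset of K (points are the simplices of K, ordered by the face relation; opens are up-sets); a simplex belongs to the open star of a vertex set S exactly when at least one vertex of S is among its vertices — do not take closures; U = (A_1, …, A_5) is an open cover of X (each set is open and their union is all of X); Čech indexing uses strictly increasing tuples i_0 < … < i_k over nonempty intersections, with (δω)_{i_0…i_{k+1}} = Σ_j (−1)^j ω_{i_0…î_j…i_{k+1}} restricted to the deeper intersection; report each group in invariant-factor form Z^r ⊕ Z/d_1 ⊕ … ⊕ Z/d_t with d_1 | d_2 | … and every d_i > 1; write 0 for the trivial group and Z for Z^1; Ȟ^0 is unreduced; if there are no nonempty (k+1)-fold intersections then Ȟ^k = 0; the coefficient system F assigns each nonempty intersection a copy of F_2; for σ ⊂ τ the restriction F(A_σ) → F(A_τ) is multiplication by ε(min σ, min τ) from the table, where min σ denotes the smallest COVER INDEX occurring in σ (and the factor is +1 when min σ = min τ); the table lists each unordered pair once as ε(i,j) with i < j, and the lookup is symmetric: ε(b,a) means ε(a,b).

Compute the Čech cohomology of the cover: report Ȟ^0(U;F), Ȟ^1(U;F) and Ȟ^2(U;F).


nonempty intersections:
  A1={{q4},{q1,q4},{q3,q4},{q4,q5},{q3,q4,q5}} A2={{q1},{q1,q3},{q1,q4},{q1,q5},{q1,q3,q5}} A3={{q5},{q1,q5},{q2,q5},{q3,q5},{q4,q5},{q1,q3,q5},{q3,q4,q5}} A4={{q2},{q2,q5}} A5={{q3},{q1,q3},{q3,q4},{q3,q5},{q1,q3,q5},{q3,q4,q5}}
  A12={{q1,q4}} A13={{q4,q5},{q3,q4,q5}} A15={{q3,q4},{q3,q4,q5}} A23={{q1,q5},{q1,q3,q5}} A25={{q1,q3},{q1,q3,q5}} A34={{q2,q5}} A35={{q3,q5},{q1,q3,q5},{q3,q4,q5}}
  A135={{q3,q4,q5}} A235={{q1,q3,q5}}
C dims 5,7,2; δ0: rk_F2 4; δ1: rk_F2 2
Ȟ^0: (5−4)−0=1 ⇒ Z/2
Ȟ^1: (7−2)−4=1 ⇒ Z/2
Ȟ^2: (2−0)−2=0 ⇒ 0

Ȟ^0 = Z/2; Ȟ^1 = Z/2; Ȟ^2 = 0


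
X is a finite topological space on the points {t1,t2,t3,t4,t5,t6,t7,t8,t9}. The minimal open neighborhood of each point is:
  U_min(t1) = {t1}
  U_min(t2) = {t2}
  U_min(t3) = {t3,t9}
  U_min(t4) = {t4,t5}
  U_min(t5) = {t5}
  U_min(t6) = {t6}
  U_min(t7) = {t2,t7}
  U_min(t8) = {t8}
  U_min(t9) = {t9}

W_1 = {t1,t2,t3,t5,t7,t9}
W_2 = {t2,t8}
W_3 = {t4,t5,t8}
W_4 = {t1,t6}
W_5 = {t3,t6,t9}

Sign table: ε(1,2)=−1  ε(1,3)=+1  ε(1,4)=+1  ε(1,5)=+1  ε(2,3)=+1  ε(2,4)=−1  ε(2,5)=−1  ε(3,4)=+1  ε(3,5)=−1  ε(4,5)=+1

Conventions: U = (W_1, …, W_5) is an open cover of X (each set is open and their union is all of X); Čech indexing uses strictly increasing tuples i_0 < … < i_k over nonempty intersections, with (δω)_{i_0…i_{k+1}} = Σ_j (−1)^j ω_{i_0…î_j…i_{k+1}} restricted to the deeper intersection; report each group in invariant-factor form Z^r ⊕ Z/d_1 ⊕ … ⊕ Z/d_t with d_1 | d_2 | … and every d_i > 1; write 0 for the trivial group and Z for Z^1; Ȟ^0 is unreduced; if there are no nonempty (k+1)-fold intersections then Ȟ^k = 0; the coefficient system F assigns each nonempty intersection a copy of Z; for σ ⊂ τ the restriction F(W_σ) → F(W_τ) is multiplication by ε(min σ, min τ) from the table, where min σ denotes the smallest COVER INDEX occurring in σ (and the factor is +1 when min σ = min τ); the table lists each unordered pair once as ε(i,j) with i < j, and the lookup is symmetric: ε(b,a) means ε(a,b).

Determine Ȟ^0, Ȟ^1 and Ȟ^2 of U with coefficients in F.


Ȟ^0 ≅ 0; Ȟ^1 ≅ Z ⊕ Z/2; Ȟ^2 ≅ 0

nonempty intersections:
  W12={t2} W13={t5} W14={t1} W15={t3,t9} W23={t8} W45={t6}
C dims 5,6; δ0: rk 5, SNF 1^4·2
Ȟ^0: (5−5)−0=0 ⇒ 0
Ȟ^1: (6−0)−5=1 plus torsion [2] ⇒ Z ⊕ Z/2
Ȟ^2: (0−0)−0=0 ⇒ 0


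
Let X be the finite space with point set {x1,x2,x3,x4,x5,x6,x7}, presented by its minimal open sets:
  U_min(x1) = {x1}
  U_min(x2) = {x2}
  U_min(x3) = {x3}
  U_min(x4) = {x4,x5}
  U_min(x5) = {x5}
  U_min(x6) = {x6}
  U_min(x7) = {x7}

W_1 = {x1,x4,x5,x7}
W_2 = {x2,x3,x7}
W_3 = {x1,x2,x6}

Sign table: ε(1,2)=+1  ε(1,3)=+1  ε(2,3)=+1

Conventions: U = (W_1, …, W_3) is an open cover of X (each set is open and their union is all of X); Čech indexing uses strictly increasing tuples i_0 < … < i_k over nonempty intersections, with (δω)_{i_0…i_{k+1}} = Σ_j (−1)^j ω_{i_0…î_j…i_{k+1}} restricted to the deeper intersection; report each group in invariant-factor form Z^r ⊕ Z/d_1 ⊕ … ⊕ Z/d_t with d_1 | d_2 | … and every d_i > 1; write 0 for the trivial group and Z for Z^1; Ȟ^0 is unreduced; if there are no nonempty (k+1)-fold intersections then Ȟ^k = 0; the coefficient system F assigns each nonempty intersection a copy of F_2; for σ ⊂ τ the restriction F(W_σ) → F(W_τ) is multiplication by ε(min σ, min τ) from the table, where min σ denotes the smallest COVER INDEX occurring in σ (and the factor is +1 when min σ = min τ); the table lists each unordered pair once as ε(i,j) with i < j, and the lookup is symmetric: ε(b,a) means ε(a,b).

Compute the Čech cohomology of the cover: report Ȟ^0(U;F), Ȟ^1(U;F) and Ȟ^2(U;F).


nerve of the cover:
  W12={x7} W13={x1} W23={x2}
C dims 3,3; δ0: rk_F2 2
Ȟ^0 = (3 − 2) − 0 = 1, so Ȟ^0 ≅ Z/2
Ȟ^1 = (3 − 0) − 2 = 1, so Ȟ^1 ≅ Z/2
Ȟ^2 = (0 − 0) − 0 = 0, so Ȟ^2 ≅ 0

Ȟ^0 = Z/2; Ȟ^1 = Z/2; Ȟ^2 = 0


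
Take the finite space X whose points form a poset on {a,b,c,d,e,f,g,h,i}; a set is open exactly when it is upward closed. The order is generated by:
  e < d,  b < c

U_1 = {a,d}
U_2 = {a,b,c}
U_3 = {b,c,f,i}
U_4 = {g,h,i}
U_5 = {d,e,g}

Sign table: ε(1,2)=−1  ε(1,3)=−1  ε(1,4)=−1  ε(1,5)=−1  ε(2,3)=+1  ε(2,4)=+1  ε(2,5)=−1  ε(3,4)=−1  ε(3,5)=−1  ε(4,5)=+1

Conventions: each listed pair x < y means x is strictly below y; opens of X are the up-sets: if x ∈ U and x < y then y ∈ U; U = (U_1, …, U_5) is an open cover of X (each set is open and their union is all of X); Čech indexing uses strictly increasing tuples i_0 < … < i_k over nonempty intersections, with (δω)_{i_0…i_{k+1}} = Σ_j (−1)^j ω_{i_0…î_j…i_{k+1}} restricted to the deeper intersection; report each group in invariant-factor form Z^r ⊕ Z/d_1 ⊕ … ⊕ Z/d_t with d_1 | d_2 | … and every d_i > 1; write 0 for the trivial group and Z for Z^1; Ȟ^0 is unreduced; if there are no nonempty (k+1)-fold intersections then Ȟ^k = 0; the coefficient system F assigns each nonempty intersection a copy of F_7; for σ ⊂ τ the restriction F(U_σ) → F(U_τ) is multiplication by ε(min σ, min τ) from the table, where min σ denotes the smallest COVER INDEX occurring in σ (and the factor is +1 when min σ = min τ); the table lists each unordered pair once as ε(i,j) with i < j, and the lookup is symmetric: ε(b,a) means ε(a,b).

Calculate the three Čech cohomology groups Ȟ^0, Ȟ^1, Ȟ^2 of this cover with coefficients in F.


nonempty intersections:
  U12={a} U15={d} U23={b,c} U34={i} U45={g}
C dims 5,5; δ0: rk_F7 5
Ȟ^0: (5−5)−0=0 ⇒ 0
Ȟ^1: (5−0)−5=0 ⇒ 0
Ȟ^2: (0−0)−0=0 ⇒ 0

Ȟ^0 ≅ 0,  Ȟ^1 ≅ 0,  Ȟ^2 ≅ 0


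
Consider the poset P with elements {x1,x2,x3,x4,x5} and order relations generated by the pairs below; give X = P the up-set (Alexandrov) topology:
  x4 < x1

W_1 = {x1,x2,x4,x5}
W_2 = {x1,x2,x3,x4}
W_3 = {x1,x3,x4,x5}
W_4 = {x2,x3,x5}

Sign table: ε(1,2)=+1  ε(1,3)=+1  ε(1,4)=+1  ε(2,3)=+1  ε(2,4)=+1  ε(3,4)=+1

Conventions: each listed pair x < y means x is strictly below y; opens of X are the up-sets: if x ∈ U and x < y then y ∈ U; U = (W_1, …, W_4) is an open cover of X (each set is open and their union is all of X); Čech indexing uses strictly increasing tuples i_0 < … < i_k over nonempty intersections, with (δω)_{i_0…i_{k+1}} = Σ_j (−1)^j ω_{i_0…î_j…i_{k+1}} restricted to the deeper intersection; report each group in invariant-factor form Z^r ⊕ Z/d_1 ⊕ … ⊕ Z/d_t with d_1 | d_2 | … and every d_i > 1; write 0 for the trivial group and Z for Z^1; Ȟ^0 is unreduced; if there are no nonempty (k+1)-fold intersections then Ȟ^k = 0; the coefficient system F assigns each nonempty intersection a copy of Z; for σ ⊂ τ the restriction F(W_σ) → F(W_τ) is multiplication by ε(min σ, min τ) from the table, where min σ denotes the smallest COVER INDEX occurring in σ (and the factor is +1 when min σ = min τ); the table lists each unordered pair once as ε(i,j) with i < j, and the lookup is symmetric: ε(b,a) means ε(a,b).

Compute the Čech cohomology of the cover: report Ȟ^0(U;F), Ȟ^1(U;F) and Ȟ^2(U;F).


nerve of the cover:
  W12={x1,x2,x4} W13={x1,x4,x5} W14={x2,x5} W23={x1,x3,x4} W24={x2,x3} W34={x3,x5}
  W123={x1,x4} W124={x2} W134={x5} W234={x3}
C dims 4,6,4; δ0: rk 3, SNF 1^3; δ1: rk 3, SNF 1^3
Ȟ^0 = (4 − 3) − 0 = 1, so Ȟ^0 ≅ Z
Ȟ^1 = (6 − 3) − 3 = 0, so Ȟ^1 ≅ 0
Ȟ^2 = (4 − 0) − 3 = 1, so Ȟ^2 ≅ Z

Ȟ^0(U;F) ≅ Z; Ȟ^1(U;F) ≅ 0; Ȟ^2(U;F) ≅ Z


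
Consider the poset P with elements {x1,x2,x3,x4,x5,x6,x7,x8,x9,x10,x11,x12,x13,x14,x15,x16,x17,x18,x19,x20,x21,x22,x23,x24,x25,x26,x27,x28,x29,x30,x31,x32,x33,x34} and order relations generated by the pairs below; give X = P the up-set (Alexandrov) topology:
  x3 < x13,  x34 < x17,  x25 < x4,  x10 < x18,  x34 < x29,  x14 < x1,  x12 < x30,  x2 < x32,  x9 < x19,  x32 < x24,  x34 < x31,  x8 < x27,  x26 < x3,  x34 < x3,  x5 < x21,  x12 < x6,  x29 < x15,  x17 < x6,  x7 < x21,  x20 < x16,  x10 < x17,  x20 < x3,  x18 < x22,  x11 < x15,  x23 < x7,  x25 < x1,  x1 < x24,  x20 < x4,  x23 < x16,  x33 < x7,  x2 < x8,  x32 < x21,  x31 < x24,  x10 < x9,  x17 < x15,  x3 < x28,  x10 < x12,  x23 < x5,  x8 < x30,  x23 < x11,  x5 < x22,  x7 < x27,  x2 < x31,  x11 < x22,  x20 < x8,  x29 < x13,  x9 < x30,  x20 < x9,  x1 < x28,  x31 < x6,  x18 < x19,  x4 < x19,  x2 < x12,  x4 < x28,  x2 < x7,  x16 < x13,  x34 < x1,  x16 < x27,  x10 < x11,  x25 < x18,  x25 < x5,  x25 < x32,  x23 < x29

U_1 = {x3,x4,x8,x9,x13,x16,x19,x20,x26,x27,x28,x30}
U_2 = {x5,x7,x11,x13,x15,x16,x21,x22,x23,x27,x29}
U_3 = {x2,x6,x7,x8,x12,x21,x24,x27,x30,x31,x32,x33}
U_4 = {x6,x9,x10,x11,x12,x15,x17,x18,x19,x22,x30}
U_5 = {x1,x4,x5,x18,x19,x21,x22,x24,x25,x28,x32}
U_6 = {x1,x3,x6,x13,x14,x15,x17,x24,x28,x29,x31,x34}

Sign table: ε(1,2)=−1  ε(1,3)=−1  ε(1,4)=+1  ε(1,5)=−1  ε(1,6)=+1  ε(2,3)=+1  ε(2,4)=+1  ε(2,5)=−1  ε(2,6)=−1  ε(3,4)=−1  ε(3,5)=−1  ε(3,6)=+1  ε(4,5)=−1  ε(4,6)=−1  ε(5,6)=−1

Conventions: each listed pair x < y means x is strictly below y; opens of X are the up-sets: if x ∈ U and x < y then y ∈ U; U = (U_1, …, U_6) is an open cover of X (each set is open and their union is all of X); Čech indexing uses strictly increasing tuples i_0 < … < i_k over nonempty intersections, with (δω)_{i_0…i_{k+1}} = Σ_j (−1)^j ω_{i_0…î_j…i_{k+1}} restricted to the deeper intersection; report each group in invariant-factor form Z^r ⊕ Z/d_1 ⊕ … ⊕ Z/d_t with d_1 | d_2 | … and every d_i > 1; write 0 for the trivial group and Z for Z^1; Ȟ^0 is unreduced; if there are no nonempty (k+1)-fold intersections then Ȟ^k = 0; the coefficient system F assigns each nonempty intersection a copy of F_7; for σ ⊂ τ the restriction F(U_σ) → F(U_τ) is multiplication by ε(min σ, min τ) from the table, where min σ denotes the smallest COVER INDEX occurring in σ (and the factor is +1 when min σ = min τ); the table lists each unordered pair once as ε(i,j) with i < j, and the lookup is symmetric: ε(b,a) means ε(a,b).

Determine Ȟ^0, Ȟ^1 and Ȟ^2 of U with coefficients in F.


intersection data:
  U12={x13,x16,x27} U13={x8,x27,x30} U14={x9,x19,x30} U15={x4,x19,x28} U16={x3,x13,x28} U23={x7,x21,x27} U24={x11,x15,x22} U25={x5,x21,x22} U26={x13,x15,x29} U34={x6,x12,x30} U35={x21,x24,x32} U36={x6,x24,x31} U45={x18,x19,x22} U46={x6,x15,x17} U56={x1,x24,x28}
  U123={x27} U126={x13} U134={x30} U145={x19} U156={x28} U235={x21} U245={x22} U246={x15} U346={x6} U356={x24}
C dims 6,15,10; δ0: rk_F7 6; δ1: rk_F7 9
Ȟ^0 = (6 − 6) − 0 = 0, so Ȟ^0 ≅ 0
Ȟ^1 = (15 − 9) − 6 = 0, so Ȟ^1 ≅ 0
Ȟ^2 = (10 − 0) − 9 = 1, so Ȟ^2 ≅ Z/7

Ȟ^0(U;F) ≅ 0, Ȟ^1(U;F) ≅ 0 and Ȟ^2(U;F) ≅ Z/7


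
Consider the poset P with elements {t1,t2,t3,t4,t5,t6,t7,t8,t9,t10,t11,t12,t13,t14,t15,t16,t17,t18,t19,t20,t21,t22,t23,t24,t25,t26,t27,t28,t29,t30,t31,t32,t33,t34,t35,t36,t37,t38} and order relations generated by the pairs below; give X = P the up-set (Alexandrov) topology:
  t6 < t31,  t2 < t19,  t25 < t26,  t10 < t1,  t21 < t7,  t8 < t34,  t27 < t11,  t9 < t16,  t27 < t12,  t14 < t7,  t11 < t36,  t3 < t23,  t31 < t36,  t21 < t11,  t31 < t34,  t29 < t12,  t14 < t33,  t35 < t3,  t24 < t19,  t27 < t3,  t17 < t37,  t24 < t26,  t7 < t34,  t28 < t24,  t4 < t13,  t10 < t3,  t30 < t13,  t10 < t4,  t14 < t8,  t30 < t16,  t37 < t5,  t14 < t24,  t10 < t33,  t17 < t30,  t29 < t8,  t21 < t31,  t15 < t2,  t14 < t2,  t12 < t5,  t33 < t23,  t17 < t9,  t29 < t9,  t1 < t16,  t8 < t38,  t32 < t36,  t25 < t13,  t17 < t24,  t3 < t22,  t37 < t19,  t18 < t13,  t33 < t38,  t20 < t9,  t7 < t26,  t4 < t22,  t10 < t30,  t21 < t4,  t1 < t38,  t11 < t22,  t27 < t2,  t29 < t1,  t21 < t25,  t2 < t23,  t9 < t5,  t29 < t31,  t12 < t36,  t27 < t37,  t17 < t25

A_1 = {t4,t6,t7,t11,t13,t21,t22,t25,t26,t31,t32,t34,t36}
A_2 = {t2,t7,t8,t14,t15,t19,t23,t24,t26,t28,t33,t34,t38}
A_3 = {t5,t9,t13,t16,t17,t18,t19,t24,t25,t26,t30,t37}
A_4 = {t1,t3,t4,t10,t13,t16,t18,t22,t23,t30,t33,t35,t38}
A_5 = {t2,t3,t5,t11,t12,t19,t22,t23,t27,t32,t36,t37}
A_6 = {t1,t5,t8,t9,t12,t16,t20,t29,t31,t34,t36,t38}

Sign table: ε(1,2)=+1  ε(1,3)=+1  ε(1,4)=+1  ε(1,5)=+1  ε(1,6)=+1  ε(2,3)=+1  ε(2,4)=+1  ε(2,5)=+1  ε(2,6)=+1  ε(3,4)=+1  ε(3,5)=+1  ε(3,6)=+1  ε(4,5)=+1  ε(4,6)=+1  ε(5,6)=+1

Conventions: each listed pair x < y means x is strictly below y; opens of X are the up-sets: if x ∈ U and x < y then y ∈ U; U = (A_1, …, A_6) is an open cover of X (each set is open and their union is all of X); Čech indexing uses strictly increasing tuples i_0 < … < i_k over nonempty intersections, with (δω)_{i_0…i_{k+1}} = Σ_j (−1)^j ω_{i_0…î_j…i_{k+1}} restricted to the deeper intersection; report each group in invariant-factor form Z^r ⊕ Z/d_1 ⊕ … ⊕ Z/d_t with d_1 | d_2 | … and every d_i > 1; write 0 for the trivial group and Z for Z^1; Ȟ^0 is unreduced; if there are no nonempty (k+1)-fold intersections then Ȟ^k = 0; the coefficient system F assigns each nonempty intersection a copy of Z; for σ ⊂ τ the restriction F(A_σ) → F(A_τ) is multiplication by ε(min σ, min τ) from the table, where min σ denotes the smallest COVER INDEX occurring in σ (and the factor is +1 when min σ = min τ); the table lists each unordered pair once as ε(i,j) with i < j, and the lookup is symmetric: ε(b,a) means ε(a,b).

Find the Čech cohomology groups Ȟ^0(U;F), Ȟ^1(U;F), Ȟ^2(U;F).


Ȟ^0(U;F) ≅ Z, Ȟ^1(U;F) ≅ 0 and Ȟ^2(U;F) ≅ Z/2

nonempty intersections:
  A12={t7,t26,t34} A13={t13,t25,t26} A14={t4,t13,t22} A15={t11,t22,t32,t36} A16={t31,t34,t36} A23={t19,t24,t26} A24={t23,t33,t38} A25={t2,t19,t23} A26={t8,t34,t38} A34={t13,t16,t18,t30} A35={t5,t19,t37} A36={t5,t9,t16} A45={t3,t22,t23} A46={t1,t16,t38} A56={t5,t12,t36}
  A123={t26} A126={t34} A134={t13} A145={t22} A156={t36} A235={t19} A245={t23} A246={t38} A346={t16} A356={t5}
C dims 6,15,10; δ0: rk 5, SNF 1^5; δ1: rk 10, SNF 1^9·2
Ȟ^0: (6−5)−0=1 ⇒ Z
Ȟ^1: (15−10)−5=0 ⇒ 0
Ȟ^2: (10−0)−10=0 plus torsion [2] ⇒ Z/2


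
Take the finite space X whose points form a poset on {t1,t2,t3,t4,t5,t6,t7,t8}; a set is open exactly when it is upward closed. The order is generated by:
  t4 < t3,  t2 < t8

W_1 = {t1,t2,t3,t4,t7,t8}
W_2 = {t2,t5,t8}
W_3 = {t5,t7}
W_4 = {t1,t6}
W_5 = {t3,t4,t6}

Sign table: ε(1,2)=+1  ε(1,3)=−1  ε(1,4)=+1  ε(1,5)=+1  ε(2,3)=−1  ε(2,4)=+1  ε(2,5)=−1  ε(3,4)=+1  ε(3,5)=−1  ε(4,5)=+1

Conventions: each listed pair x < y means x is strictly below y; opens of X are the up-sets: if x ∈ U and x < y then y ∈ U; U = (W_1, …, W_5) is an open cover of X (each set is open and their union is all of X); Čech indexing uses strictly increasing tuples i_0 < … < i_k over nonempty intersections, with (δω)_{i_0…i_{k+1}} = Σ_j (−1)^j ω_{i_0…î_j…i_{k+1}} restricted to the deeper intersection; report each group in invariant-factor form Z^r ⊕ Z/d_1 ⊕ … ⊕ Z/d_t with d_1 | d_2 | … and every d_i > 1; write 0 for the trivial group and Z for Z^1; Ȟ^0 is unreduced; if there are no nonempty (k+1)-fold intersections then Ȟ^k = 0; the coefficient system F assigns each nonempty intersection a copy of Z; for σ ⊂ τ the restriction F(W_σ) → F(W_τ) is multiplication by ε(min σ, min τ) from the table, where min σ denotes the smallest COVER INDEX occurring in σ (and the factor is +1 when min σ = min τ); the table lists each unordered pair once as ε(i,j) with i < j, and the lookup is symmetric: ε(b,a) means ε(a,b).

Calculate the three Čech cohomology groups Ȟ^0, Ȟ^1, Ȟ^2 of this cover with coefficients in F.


Ȟ^0 = Z, Ȟ^1 = Z^2, Ȟ^2 = 0

nonempty intersections:
  W12={t2,t8} W13={t7} W14={t1} W15={t3,t4} W23={t5} W45={t6}
C dims 5,6; δ0: rk 4, SNF 1^4
Ȟ^0: (5−4)−0=1 ⇒ Z
Ȟ^1: (6−0)−4=2 ⇒ Z^2
Ȟ^2: (0−0)−0=0 ⇒ 0


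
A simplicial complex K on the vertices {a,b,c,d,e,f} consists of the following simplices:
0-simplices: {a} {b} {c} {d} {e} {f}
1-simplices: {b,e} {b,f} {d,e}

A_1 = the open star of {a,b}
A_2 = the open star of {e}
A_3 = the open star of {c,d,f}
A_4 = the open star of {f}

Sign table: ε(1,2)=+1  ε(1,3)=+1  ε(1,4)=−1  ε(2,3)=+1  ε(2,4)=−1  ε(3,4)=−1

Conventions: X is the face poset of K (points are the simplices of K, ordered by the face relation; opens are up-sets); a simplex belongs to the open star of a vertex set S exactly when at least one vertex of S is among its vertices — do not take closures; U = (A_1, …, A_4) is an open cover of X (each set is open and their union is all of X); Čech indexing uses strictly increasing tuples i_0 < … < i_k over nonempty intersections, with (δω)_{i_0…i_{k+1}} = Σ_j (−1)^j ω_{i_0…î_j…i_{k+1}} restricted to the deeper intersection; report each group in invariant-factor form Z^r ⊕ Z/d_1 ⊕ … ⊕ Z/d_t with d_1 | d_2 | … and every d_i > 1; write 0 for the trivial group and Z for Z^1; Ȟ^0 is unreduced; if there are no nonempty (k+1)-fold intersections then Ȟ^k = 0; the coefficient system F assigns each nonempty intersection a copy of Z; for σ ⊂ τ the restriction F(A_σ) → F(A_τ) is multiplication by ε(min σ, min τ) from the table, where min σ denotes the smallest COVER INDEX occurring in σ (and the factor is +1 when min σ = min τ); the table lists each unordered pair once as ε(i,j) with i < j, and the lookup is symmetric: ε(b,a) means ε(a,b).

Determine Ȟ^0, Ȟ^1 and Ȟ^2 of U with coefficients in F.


Ȟ^0 = Z, Ȟ^1 = Z, Ȟ^2 = 0

nonempty overlaps:
  A1={{a},{b},{b,e},{b,f}} A2={{e},{b,e},{d,e}} A3={{c},{d},{f},{b,f},{d,e}} A4={{f},{b,f}}
  A12={{b,e}} A13={{b,f}} A14={{b,f}} A23={{d,e}} A34={{f},{b,f}}
  A134={{b,f}}
C dims 4,5,1; δ0: rk 3, SNF 1^3; δ1: rk 1, SNF 1^1
degree 0: 4−3−0 = 1 → Ȟ^0 ≅ Z
degree 1: 5−1−3 = 1 → Ȟ^1 ≅ Z
degree 2: 1−0−1 = 0 → Ȟ^2 ≅ 0


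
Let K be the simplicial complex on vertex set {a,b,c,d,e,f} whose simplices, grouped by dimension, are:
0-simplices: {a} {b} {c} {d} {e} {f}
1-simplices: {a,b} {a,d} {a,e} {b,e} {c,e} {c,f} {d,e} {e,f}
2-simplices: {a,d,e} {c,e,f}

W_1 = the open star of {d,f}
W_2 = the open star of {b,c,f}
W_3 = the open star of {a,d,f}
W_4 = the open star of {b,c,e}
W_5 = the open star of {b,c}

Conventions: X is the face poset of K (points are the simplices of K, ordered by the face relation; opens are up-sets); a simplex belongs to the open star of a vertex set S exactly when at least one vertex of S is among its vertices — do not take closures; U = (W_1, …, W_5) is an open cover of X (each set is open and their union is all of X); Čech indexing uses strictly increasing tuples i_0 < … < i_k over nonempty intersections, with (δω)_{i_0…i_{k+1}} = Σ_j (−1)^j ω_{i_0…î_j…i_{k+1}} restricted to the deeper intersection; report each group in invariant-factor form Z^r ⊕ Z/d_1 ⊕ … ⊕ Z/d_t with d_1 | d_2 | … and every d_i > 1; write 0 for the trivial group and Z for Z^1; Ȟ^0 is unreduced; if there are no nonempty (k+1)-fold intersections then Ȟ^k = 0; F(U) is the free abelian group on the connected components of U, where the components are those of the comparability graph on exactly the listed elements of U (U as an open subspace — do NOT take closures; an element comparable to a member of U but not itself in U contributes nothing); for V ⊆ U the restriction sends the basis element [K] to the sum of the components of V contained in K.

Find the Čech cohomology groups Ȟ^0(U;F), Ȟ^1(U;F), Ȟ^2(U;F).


Ȟ^0 ≅ Z, Ȟ^1 ≅ Z, Ȟ^2 ≅ 0

nerve of the cover:
  W1={{d},{f},{a,d},{c,f},{d,e},{e,f},{a,d,e},{c,e,f}} W2={{b},{c},{f},{a,b},{b,e},{c,e},{c,f},{e,f},{c,e,f}} W3={{a},{d},{f},{a,b},{a,d},{a,e},{c,f},{d,e},{e,f},{a,d,e},{c,e,f}} W4={{b},{c},{e},{a,b},{a,e},{b,e},{c,e},{c,f},{d,e},{e,f},{a,d,e},{c,e,f}} W5={{b},{c},{a,b},{b,e},{c,e},{c,f},{c,e,f}}
  W12={{f},{c,f},{e,f},{c,e,f}} W13={{d},{f},{a,d},{c,f},{d,e},{e,f},{a,d,e},{c,e,f}} W14={{c,f},{d,e},{e,f},{a,d,e},{c,e,f}} W15={{c,f},{c,e,f}} W23={{f},{a,b},{c,f},{e,f},{c,e,f}} W24={{b},{c},{a,b},{b,e},{c,e},{c,f},{e,f},{c,e,f}} W25={{b},{c},{a,b},{b,e},{c,e},{c,f},{c,e,f}} W34={{a,b},{a,e},{c,f},{d,e},{e,f},{a,d,e},{c,e,f}} W35={{a,b},{c,f},{c,e,f}} W45={{b},{c},{a,b},{b,e},{c,e},{c,f},{c,e,f}}
  W123={{f},{c,f},{e,f},{c,e,f}} W124={{c,f},{e,f},{c,e,f}} W125={{c,f},{c,e,f}} W134={{c,f},{d,e},{e,f},{a,d,e},{c,e,f}} W135={{c,f},{c,e,f}} W145={{c,f},{c,e,f}} W234={{a,b},{c,f},{e,f},{c,e,f}} W235={{a,b},{c,f},{c,e,f}} W245={{b},{c},{a,b},{b,e},{c,e},{c,f},{c,e,f}} W345={{a,b},{c,f},{c,e,f}}
  W1234={{c,f},{e,f},{c,e,f}} W1235={{c,f},{c,e,f}} W1245={{c,f},{c,e,f}} W1345={{c,f},{c,e,f}} W2345={{a,b},{c,f},{c,e,f}}
  W12345={{c,f},{c,e,f}}
components per intersection:
  W1: {{d},{a,d},{d,e},{a,d,e}} {{f},{c,f},{e,f},{c,e,f}}
  W2: {{b},{a,b},{b,e}} {{c},{f},{c,e},{c,f},{e,f},{c,e,f}}
  W3: {{a},{d},{a,b},{a,d},{a,e},{d,e},{a,d,e}} {{f},{c,f},{e,f},{c,e,f}}
  W4: {{b},{c},{e},{a,b},{a,e},{b,e},{c,e},{c,f},{d,e},{e,f},{a,d,e},{c,e,f}}
  W5: {{b},{a,b},{b,e}} {{c},{c,e},{c,f},{c,e,f}}
  W12: {{f},{c,f},{e,f},{c,e,f}}
  W13: {{d},{a,d},{d,e},{a,d,e}} {{f},{c,f},{e,f},{c,e,f}}
  W14: {{c,f},{e,f},{c,e,f}} {{d,e},{a,d,e}}
  W15: {{c,f},{c,e,f}}
  W23: {{f},{c,f},{e,f},{c,e,f}} {{a,b}}
  W24: {{b},{a,b},{b,e}} {{c},{c,e},{c,f},{e,f},{c,e,f}}
  W25: {{b},{a,b},{b,e}} {{c},{c,e},{c,f},{c,e,f}}
  W34: {{a,b}} {{a,e},{d,e},{a,d,e}} {{c,f},{e,f},{c,e,f}}
  W35: {{a,b}} {{c,f},{c,e,f}}
  W45: {{b},{a,b},{b,e}} {{c},{c,e},{c,f},{c,e,f}}
  W123: {{f},{c,f},{e,f},{c,e,f}}
  W124: {{c,f},{e,f},{c,e,f}}
  W125: {{c,f},{c,e,f}}
  W134: {{c,f},{e,f},{c,e,f}} {{d,e},{a,d,e}}
  W135: {{c,f},{c,e,f}}
  W145: {{c,f},{c,e,f}}
  W234: {{a,b}} {{c,f},{e,f},{c,e,f}}
  W235: {{a,b}} {{c,f},{c,e,f}}
  W245: {{b},{a,b},{b,e}} {{c},{c,e},{c,f},{c,e,f}}
  W345: {{a,b}} {{c,f},{c,e,f}}
  W1234: {{c,f},{e,f},{c,e,f}}
  W1235: {{c,f},{c,e,f}}
  W1245: {{c,f},{c,e,f}}
  W1345: {{c,f},{c,e,f}}
  W2345: {{a,b}} {{c,f},{c,e,f}}
  W12345: {{c,f},{c,e,f}}
C dims 9,19,15,6; δ0: rk 8, SNF 1^8; δ1: rk 10, SNF 1^10; δ2: rk 5, SNF 1^5
Ȟ^0 = (9 − 8) − 0 = 1, so Ȟ^0 ≅ Z
Ȟ^1 = (19 − 10) − 8 = 1, so Ȟ^1 ≅ Z
Ȟ^2 = (15 − 5) − 10 = 0, so Ȟ^2 ≅ 0


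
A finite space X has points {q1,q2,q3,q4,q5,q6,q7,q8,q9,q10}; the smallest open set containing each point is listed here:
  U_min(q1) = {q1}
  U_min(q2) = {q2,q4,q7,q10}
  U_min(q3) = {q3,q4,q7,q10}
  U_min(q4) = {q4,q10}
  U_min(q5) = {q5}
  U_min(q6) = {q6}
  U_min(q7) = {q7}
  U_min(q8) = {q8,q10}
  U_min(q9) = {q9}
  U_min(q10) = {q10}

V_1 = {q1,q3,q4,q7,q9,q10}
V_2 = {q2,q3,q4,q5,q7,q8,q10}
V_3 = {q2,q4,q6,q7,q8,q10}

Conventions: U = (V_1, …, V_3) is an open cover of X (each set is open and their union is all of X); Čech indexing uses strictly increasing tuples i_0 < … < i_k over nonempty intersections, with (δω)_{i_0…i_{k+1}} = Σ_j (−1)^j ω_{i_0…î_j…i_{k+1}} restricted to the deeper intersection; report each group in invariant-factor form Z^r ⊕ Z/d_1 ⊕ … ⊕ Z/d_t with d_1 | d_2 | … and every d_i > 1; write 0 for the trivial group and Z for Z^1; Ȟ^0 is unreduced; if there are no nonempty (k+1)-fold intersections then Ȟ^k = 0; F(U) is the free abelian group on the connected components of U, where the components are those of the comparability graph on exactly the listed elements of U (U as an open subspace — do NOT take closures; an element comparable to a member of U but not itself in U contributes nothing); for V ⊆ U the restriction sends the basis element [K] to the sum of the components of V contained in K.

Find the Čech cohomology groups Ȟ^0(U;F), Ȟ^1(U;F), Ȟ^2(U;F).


intersection data:
  V12={q3,q4,q7,q10} V13={q4,q7,q10} V23={q2,q4,q7,q8,q10}
  V123={q4,q7,q10}
components per intersection:
  V1: {q1} {q3,q4,q7,q10} {q9}
  V2: {q2,q3,q4,q7,q8,q10} {q5}
  V3: {q2,q4,q7,q8,q10} {q6}
  V12: {q3,q4,q7,q10}
  V13: {q4,q10} {q7}
  V23: {q2,q4,q7,q8,q10}
  V123: {q4,q10} {q7}
C dims 7,4,2; δ0: rk 2, SNF 1^2; δ1: rk 2, SNF 1^2
Ȟ^0 = (7 − 2) − 0 = 5, so Ȟ^0 ≅ Z^5
Ȟ^1 = (4 − 2) − 2 = 0, so Ȟ^1 ≅ 0
Ȟ^2 = (2 − 0) − 2 = 0, so Ȟ^2 ≅ 0

Ȟ^0 = Z^5, Ȟ^1 = 0, Ȟ^2 = 0


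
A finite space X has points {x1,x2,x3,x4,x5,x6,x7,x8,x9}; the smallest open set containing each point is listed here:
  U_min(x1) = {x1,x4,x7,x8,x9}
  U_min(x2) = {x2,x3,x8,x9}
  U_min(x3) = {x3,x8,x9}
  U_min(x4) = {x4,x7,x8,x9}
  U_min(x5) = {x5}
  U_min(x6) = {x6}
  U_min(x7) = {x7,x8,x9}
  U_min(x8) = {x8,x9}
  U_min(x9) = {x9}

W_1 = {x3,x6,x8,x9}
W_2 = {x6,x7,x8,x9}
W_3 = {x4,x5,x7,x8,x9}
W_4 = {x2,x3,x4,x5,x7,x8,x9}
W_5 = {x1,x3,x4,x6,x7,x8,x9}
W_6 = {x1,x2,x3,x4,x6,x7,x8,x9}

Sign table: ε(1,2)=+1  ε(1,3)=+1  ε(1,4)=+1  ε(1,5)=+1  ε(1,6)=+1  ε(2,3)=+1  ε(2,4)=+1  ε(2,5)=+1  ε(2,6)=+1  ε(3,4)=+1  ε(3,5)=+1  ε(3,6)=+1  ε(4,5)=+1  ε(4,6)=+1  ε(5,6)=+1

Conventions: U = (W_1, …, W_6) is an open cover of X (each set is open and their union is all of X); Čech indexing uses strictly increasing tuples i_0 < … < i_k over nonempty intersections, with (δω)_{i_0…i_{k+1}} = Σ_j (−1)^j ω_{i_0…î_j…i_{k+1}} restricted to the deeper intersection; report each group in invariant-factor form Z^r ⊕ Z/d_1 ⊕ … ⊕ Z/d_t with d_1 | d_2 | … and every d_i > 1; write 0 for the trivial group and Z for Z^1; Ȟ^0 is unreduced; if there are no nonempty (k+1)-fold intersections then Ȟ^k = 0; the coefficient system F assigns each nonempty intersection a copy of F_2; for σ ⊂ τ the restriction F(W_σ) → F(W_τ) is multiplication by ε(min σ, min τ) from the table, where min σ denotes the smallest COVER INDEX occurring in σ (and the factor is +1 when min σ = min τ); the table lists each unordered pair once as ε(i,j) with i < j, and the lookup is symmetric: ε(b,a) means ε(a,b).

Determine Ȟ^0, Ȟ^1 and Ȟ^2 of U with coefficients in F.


intersection data:
  W12={x6,x8,x9} W13={x8,x9} W14={x3,x8,x9} W15={x3,x6,x8,x9} W16={x3,x6,x8,x9} W23={x7,x8,x9} W24={x7,x8,x9} W25={x6,x7,x8,x9} W26={x6,x7,x8,x9} W34={x4,x5,x7,x8,x9} W35={x4,x7,x8,x9} W36={x4,x7,x8,x9} W45={x3,x4,x7,x8,x9} W46={x2,x3,x4,x7,x8,x9} W56={x1,x3,x4,x6,x7,x8,x9}
  W123={x8,x9} W124={x8,x9} W125={x6,x8,x9} W126={x6,x8,x9} W134={x8,x9} W135={x8,x9} W136={x8,x9} W145={x3,x8,x9} W146={x3,x8,x9} W156={x3,x6,x8,x9} W234={x7,x8,x9} W235={x7,x8,x9} W236={x7,x8,x9} W245={x7,x8,x9} W246={x7,x8,x9} W256={x6,x7,x8,x9} W345={x4,x7,x8,x9} W346={x4,x7,x8,x9} W356={x4,x7,x8,x9} W456={x3,x4,x7,x8,x9}
  W1234={x8,x9} W1235={x8,x9} W1236={x8,x9} W1245={x8,x9} W1246={x8,x9} W1256={x6,x8,x9} W1345={x8,x9} W1346={x8,x9} W1356={x8,x9} W1456={x3,x8,x9} W2345={x7,x8,x9} W2346={x7,x8,x9} W2356={x7,x8,x9} W2456={x7,x8,x9} W3456={x4,x7,x8,x9}
  W12345={x8,x9} W12346={x8,x9} W12356={x8,x9} W12456={x8,x9} W13456={x8,x9} W23456={x7,x8,x9}
  W123456={x8,x9}
C dims 6,15,20,15; δ0: rk_F2 5; δ1: rk_F2 10; δ2: rk_F2 10
Ȟ^0 = (6 − 5) − 0 = 1, so Ȟ^0 ≅ Z/2
Ȟ^1 = (15 − 10) − 5 = 0, so Ȟ^1 ≅ 0
Ȟ^2 = (20 − 10) − 10 = 0, so Ȟ^2 ≅ 0

Ȟ^0 = Z/2,  Ȟ^1 = 0,  Ȟ^2 = 0


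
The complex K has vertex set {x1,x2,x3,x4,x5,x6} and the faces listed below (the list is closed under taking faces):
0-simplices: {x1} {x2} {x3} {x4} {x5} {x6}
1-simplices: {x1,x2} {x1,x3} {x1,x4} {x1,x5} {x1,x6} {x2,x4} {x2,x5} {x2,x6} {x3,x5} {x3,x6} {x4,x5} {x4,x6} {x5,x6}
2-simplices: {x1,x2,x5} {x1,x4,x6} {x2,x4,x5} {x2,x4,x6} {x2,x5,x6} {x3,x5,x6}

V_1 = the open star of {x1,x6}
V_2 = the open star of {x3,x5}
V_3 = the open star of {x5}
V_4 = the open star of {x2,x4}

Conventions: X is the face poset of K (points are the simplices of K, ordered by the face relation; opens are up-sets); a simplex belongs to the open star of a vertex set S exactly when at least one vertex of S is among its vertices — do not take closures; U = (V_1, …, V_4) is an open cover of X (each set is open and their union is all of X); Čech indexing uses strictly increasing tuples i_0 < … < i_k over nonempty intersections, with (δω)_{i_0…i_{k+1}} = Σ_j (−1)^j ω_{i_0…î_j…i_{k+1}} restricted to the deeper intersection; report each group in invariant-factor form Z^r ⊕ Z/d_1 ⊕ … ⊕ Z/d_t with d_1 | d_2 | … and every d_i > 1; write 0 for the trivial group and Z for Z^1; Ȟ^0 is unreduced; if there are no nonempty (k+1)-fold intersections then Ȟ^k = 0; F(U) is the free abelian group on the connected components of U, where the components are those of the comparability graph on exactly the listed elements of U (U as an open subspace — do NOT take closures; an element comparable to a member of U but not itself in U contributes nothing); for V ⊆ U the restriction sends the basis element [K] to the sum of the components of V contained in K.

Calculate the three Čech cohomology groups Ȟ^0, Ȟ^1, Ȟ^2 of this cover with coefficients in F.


nonempty intersections:
  V1={{x1},{x6},{x1,x2},{x1,x3},{x1,x4},{x1,x5},{x1,x6},{x2,x6},{x3,x6},{x4,x6},{x5,x6},{x1,x2,x5},{x1,x4,x6},{x2,x4,x6},{x2,x5,x6},{x3,x5,x6}} V2={{x3},{x5},{x1,x3},{x1,x5},{x2,x5},{x3,x5},{x3,x6},{x4,x5},{x5,x6},{x1,x2,x5},{x2,x4,x5},{x2,x5,x6},{x3,x5,x6}} V3={{x5},{x1,x5},{x2,x5},{x3,x5},{x4,x5},{x5,x6},{x1,x2,x5},{x2,x4,x5},{x2,x5,x6},{x3,x5,x6}} V4={{x2},{x4},{x1,x2},{x1,x4},{x2,x4},{x2,x5},{x2,x6},{x4,x5},{x4,x6},{x1,x2,x5},{x1,x4,x6},{x2,x4,x5},{x2,x4,x6},{x2,x5,x6}}
  V12={{x1,x3},{x1,x5},{x3,x6},{x5,x6},{x1,x2,x5},{x2,x5,x6},{x3,x5,x6}} V13={{x1,x5},{x5,x6},{x1,x2,x5},{x2,x5,x6},{x3,x5,x6}} V14={{x1,x2},{x1,x4},{x2,x6},{x4,x6},{x1,x2,x5},{x1,x4,x6},{x2,x4,x6},{x2,x5,x6}} V23={{x5},{x1,x5},{x2,x5},{x3,x5},{x4,x5},{x5,x6},{x1,x2,x5},{x2,x4,x5},{x2,x5,x6},{x3,x5,x6}} V24={{x2,x5},{x4,x5},{x1,x2,x5},{x2,x4,x5},{x2,x5,x6}} V34={{x2,x5},{x4,x5},{x1,x2,x5},{x2,x4,x5},{x2,x5,x6}}
  V123={{x1,x5},{x5,x6},{x1,x2,x5},{x2,x5,x6},{x3,x5,x6}} V124={{x1,x2,x5},{x2,x5,x6}} V134={{x1,x2,x5},{x2,x5,x6}} V234={{x2,x5},{x4,x5},{x1,x2,x5},{x2,x4,x5},{x2,x5,x6}}
  V1234={{x1,x2,x5},{x2,x5,x6}}
components per intersection:
  V1: {{x1},{x6},{x1,x2},{x1,x3},{x1,x4},{x1,x5},{x1,x6},{x2,x6},{x3,x6},{x4,x6},{x5,x6},{x1,x2,x5},{x1,x4,x6},{x2,x4,x6},{x2,x5,x6},{x3,x5,x6}}
  V2: {{x3},{x5},{x1,x3},{x1,x5},{x2,x5},{x3,x5},{x3,x6},{x4,x5},{x5,x6},{x1,x2,x5},{x2,x4,x5},{x2,x5,x6},{x3,x5,x6}}
  V3: {{x5},{x1,x5},{x2,x5},{x3,x5},{x4,x5},{x5,x6},{x1,x2,x5},{x2,x4,x5},{x2,x5,x6},{x3,x5,x6}}
  V4: {{x2},{x4},{x1,x2},{x1,x4},{x2,x4},{x2,x5},{x2,x6},{x4,x5},{x4,x6},{x1,x2,x5},{x1,x4,x6},{x2,x4,x5},{x2,x4,x6},{x2,x5,x6}}
  V12: {{x1,x3}} {{x1,x5},{x1,x2,x5}} {{x3,x6},{x5,x6},{x2,x5,x6},{x3,x5,x6}}
  V13: {{x1,x5},{x1,x2,x5}} {{x5,x6},{x2,x5,x6},{x3,x5,x6}}
  V14: {{x1,x2},{x1,x2,x5}} {{x1,x4},{x2,x6},{x4,x6},{x1,x4,x6},{x2,x4,x6},{x2,x5,x6}}
  V23: {{x5},{x1,x5},{x2,x5},{x3,x5},{x4,x5},{x5,x6},{x1,x2,x5},{x2,x4,x5},{x2,x5,x6},{x3,x5,x6}}
  V24: {{x2,x5},{x4,x5},{x1,x2,x5},{x2,x4,x5},{x2,x5,x6}}
  V34: {{x2,x5},{x4,x5},{x1,x2,x5},{x2,x4,x5},{x2,x5,x6}}
  V123: {{x1,x5},{x1,x2,x5}} {{x5,x6},{x2,x5,x6},{x3,x5,x6}}
  V124: {{x1,x2,x5}} {{x2,x5,x6}}
  V134: {{x1,x2,x5}} {{x2,x5,x6}}
  V234: {{x2,x5},{x4,x5},{x1,x2,x5},{x2,x4,x5},{x2,x5,x6}}
  V1234: {{x1,x2,x5}} {{x2,x5,x6}}
C dims 4,10,7,2; δ0: rk 3, SNF 1^3; δ1: rk 5, SNF 1^5; δ2: rk 2, SNF 1^2
Ȟ^0: (4−3)−0=1 ⇒ Z
Ȟ^1: (10−5)−3=2 ⇒ Z^2
Ȟ^2: (7−2)−5=0 ⇒ 0

Ȟ^0(U;F) ≅ Z, Ȟ^1(U;F) ≅ Z^2, Ȟ^2(U;F) ≅ 0


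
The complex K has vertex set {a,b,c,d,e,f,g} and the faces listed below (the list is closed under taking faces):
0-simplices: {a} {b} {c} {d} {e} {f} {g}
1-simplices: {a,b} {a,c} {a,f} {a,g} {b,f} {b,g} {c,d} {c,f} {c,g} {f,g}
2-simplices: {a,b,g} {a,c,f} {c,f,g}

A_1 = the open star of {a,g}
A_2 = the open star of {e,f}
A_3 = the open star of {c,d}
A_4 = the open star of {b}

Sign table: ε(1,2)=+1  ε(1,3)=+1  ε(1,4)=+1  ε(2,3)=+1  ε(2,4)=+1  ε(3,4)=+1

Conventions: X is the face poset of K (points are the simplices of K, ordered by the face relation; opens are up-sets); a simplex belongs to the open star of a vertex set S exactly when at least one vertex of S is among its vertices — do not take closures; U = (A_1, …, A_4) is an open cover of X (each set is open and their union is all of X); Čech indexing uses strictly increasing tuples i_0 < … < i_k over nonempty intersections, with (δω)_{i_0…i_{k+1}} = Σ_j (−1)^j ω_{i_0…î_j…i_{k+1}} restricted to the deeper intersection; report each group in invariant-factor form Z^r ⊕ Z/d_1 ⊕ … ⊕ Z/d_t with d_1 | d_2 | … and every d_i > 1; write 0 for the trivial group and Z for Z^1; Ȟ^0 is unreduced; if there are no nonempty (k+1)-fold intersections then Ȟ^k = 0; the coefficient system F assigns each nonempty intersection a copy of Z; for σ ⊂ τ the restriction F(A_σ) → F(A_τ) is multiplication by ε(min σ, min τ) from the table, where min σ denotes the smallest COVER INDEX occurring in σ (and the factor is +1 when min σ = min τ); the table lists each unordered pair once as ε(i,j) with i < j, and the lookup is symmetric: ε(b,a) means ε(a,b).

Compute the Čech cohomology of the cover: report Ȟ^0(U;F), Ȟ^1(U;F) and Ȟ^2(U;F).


nerve of the cover:
  A1={{a},{g},{a,b},{a,c},{a,f},{a,g},{b,g},{c,g},{f,g},{a,b,g},{a,c,f},{c,f,g}} A2={{e},{f},{a,f},{b,f},{c,f},{f,g},{a,c,f},{c,f,g}} A3={{c},{d},{a,c},{c,d},{c,f},{c,g},{a,c,f},{c,f,g}} A4={{b},{a,b},{b,f},{b,g},{a,b,g}}
  A12={{a,f},{f,g},{a,c,f},{c,f,g}} A13={{a,c},{c,g},{a,c,f},{c,f,g}} A14={{a,b},{b,g},{a,b,g}} A23={{c,f},{a,c,f},{c,f,g}} A24={{b,f}}
  A123={{a,c,f},{c,f,g}}
C dims 4,5,1; δ0: rk 3, SNF 1^3; δ1: rk 1, SNF 1^1
Ȟ^0 = (4 − 3) − 0 = 1, so Ȟ^0 ≅ Z
Ȟ^1 = (5 − 1) − 3 = 1, so Ȟ^1 ≅ Z
Ȟ^2 = (1 − 0) − 1 = 0, so Ȟ^2 ≅ 0

Ȟ^0 = Z, Ȟ^1 = Z, Ȟ^2 = 0
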